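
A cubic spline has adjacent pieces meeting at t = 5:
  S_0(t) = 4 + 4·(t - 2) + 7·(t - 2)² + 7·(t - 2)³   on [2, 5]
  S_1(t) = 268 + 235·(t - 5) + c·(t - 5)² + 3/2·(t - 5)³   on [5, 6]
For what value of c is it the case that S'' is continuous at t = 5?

70

S_0''(t) = 14 + 42·(t - 2), so S_0''(5) = 140. On the right, S_1''(5) = 2c, so c = 70.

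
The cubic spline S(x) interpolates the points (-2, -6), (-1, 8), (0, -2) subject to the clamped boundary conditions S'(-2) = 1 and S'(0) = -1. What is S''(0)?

With M_i denoting the second derivative at x_i, h_i = 1, 1, and Δ_i = (y_(i+1) − y_i)/h_i = 14, -10:
  1·M_0 + 4·M_1 + 1·M_2 = 6(Δ_1 - Δ_0) = -144
Clamped end conditions give two more equations: 2h_0·M_0 + h_0·M_1 = 6(Δ_0 - S'(-2)) = 78 and h_1·M_1 + 2h_1·M_2 = 6(S'(0) - Δ_1) = 54.
Forward elimination and back-substitution give M_0 = 74, M_1 = -70, M_2 = 62.

62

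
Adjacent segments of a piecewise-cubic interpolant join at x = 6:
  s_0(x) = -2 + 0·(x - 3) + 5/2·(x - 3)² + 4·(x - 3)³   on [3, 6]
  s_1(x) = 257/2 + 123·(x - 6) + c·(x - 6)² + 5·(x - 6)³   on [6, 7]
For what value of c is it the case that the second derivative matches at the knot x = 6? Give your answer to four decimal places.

38.5000

s_0''(x) = 5 + 24·(x - 3), so s_0''(6) = 77. On the right, s_1''(6) = 2c, so c = 77/2.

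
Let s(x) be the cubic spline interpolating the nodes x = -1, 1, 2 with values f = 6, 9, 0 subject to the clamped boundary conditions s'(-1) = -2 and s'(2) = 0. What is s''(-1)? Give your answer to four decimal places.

16.4167

Write σ_i for s''(x_i). With h_i = 2, 1 and divided differences Δ_i = 3/2, -9, the continuity of s' gives the tridiagonal system
  2·σ_0 + 6·σ_1 + 1·σ_2 = 6(Δ_1 - Δ_0) = -63
Clamped end conditions give two more equations: 2h_0·σ_0 + h_0·σ_1 = 6(Δ_0 - s'(-1)) = 21 and h_1·σ_1 + 2h_1·σ_2 = 6(s'(2) - Δ_1) = 54.
Hence σ_0 = 197/12, σ_1 = -67/3, σ_2 = 229/6.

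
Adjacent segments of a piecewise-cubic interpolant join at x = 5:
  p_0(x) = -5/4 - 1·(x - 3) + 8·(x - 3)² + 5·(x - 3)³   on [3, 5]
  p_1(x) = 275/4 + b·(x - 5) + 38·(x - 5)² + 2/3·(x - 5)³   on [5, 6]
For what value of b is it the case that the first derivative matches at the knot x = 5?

p_0'(x) = -1 + 16·(x - 3) + 15·(x - 3)², so p_0'(5) = 91. On the right, p_1'(5) = b, so b = 91.

91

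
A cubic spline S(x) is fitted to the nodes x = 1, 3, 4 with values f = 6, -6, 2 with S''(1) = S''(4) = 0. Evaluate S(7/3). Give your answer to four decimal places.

-5.4568

Put M_i = S'' at the i-th knot. Here h = (2, 1) and Δ = (-6, 8), so the interior equations h_(i-1)·M_(i-1) + 2(h_(i-1)+h_i)·M_i + h_i·M_(i+1) = 6(Δ_i − Δ_(i-1)) read
  2·M_0 + 6·M_1 + 1·M_2 = 6(Δ_1 - Δ_0) = 84
Natural end conditions: M_0 = M_2 = 0.
Solving: M_0 = 0, M_1 = 14, M_2 = 0.
On [1, 3], S(x) = 6 - 32/3·(x - 1) + 0·(x - 1)² + 7/6·(x - 1)³.
With (x - 1) = 4/3: S(7/3) = -442/81.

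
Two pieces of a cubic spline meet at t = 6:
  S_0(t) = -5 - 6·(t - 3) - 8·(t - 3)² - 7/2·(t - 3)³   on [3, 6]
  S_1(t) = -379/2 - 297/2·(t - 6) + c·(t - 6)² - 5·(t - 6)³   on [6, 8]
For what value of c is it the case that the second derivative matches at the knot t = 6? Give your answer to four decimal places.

S_0''(t) = -16 - 21·(t - 3), so S_0''(6) = -79. On the right, S_1''(6) = 2c, so c = -79/2.

-39.5000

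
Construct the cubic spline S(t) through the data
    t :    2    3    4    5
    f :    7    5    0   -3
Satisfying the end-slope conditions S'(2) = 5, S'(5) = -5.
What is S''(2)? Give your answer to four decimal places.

-20.6667

Put M_i = S'' at the i-th knot. Here h = (1, 1, 1) and Δ = (-2, -5, -3), so the interior equations h_(i-1)·M_(i-1) + 2(h_(i-1)+h_i)·M_i + h_i·M_(i+1) = 6(Δ_i − Δ_(i-1)) read
  1·M_0 + 4·M_1 + 1·M_2 = 6(Δ_1 - Δ_0) = -18
  1·M_1 + 4·M_2 + 1·M_3 = 6(Δ_2 - Δ_1) = 12
Clamped end conditions give two more equations: 2h_0·M_0 + h_0·M_1 = 6(Δ_0 - S'(2)) = -42 and h_2·M_2 + 2h_2·M_3 = 6(S'(5) - Δ_2) = -12.
Hence M_0 = -62/3, M_1 = -2/3, M_2 = 16/3, M_3 = -26/3.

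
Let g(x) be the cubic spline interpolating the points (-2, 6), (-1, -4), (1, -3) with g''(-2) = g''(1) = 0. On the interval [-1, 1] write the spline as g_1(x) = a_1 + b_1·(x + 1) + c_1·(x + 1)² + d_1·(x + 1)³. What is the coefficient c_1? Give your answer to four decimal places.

5.2500

With M_i denoting the second derivative at x_i, h_i = 1, 2, and Δ_i = (y_(i+1) − y_i)/h_i = -10, 1/2:
  1·M_0 + 6·M_1 + 2·M_2 = 6(Δ_1 - Δ_0) = 63
Natural end conditions: M_0 = M_2 = 0.
Forward elimination and back-substitution give M_0 = 0, M_1 = 21/2, M_2 = 0.
On [-1, 1], with g_1(x) = a_1 + b_1·(x + 1) + c_1·(x + 1)² + d_1·(x + 1)³: c_1 = M_1/2 = 21/4, d_1 = (M_2 - M_1)/(6h_1) = -7/8, b_1 = Δ_1 - h_1(2M_1 + M_2)/6 = -13/2.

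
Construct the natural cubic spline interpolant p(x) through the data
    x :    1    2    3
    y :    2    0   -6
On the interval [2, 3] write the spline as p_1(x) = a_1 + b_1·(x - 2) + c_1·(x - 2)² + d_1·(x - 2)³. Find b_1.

-4

Let M_i = p''(x_i). Step sizes h_i = 1, 1; slopes of the chords Δ_i = (y_(i+1) - y_i)/h_i = -2, -6.
  1·M_0 + 4·M_1 + 1·M_2 = 6(Δ_1 - Δ_0) = -24
Natural end conditions: M_0 = M_2 = 0.
Solving the tridiagonal system: M_0 = 0, M_1 = -6, M_2 = 0.
On [2, 3], with p_1(x) = a_1 + b_1·(x - 2) + c_1·(x - 2)² + d_1·(x - 2)³: c_1 = M_1/2 = -3, d_1 = (M_2 - M_1)/(6h_1) = 1, b_1 = Δ_1 - h_1(2M_1 + M_2)/6 = -4.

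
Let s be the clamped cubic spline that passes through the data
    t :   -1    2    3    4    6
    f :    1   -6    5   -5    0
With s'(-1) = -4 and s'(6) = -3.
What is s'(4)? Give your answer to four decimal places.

Put σ_i = s'' at the i-th knot. Here h = (3, 1, 1, 2) and Δ = (-7/3, 11, -10, 5/2), so the interior equations h_(i-1)·σ_(i-1) + 2(h_(i-1)+h_i)·σ_i + h_i·σ_(i+1) = 6(Δ_i − Δ_(i-1)) read
  3·σ_0 + 8·σ_1 + 1·σ_2 = 6(Δ_1 - Δ_0) = 80
  1·σ_1 + 4·σ_2 + 1·σ_3 = 6(Δ_2 - Δ_1) = -126
  1·σ_2 + 6·σ_3 + 2·σ_4 = 6(Δ_3 - Δ_2) = 75
Clamped end conditions give two more equations: 2h_0·σ_0 + h_0·σ_1 = 6(Δ_0 - s'(-1)) = 10 and h_3·σ_3 + 2h_3·σ_4 = 6(s'(6) - Δ_3) = -33.
Solving the tridiagonal system: σ_0 = -3503/474, σ_1 = 1431/79, σ_2 = -6753/158, σ_3 = 2121/79, σ_4 = -6849/316.
On [4, 6], s'(t) = b_3 + 2c_3·(t - 4) + 3d_3·(t - 4)² with b_3 = Δ_3 - h_3(2σ_3 + σ_4)/6 = -2583/316, c_3 = σ_3/2 = 2121/158, d_3 = (σ_4 - σ_3)/(6h_3) = -5111/1264. So s'(4) = -2583/316.

-8.1741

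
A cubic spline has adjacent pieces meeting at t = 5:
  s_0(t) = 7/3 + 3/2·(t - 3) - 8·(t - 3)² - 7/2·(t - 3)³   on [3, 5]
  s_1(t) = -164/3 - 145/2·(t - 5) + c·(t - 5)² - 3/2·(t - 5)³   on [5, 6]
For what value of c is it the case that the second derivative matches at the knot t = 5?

-29

s_0''(t) = -16 - 21·(t - 3), so s_0''(5) = -58. On the right, s_1''(5) = 2c, so c = -29.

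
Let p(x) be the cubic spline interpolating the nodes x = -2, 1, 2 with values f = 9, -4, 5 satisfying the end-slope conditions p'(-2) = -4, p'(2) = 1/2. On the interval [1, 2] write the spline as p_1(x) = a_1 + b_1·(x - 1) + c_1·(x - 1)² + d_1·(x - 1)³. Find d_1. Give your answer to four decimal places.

With M_i denoting the second derivative at x_i, h_i = 3, 1, and Δ_i = (y_(i+1) − y_i)/h_i = -13/3, 9:
  3·M_0 + 8·M_1 + 1·M_2 = 6(Δ_1 - Δ_0) = 80
Clamped end conditions give two more equations: 2h_0·M_0 + h_0·M_1 = 6(Δ_0 - p'(-2)) = -2 and h_1·M_1 + 2h_1·M_2 = 6(p'(2) - Δ_1) = -51.
Solving: M_0 = -221/24, M_1 = 71/4, M_2 = -275/8.
On [1, 2], with p_1(x) = a_1 + b_1·(x - 1) + c_1·(x - 1)² + d_1·(x - 1)³: c_1 = M_1/2 = 71/8, d_1 = (M_2 - M_1)/(6h_1) = -139/16, b_1 = Δ_1 - h_1(2M_1 + M_2)/6 = 141/16.

-8.6875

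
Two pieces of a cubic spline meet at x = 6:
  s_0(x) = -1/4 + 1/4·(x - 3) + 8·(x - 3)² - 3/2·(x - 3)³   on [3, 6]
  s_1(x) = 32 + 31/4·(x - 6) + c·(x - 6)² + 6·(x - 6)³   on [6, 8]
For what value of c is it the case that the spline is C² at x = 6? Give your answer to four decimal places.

-5.5000

s_0''(x) = 16 - 9·(x - 3), so s_0''(6) = -11. On the right, s_1''(6) = 2c, so c = -11/2.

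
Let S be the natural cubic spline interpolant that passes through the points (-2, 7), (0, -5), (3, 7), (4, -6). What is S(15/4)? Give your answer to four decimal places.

Write M_i for S''(x_i). With h_i = 2, 3, 1 and divided differences Δ_i = -6, 4, -13, the continuity of S' gives the tridiagonal system
  2·M_0 + 10·M_1 + 3·M_2 = 6(Δ_1 - Δ_0) = 60
  3·M_1 + 8·M_2 + 1·M_3 = 6(Δ_2 - Δ_1) = -102
Natural end conditions: M_0 = M_3 = 0.
Forward elimination and back-substitution give M_0 = 0, M_1 = 786/71, M_2 = -1200/71, M_3 = 0.
On [3, 4], S(x) = 7 - 523/71·(x - 3) - 600/71·(x - 3)² + 200/71·(x - 3)³.
With (x - 3) = 3/4: S(15/4) = -1187/568.

-2.0898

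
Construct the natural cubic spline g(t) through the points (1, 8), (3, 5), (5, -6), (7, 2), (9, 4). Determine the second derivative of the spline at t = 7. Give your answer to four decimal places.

-4.6607

Write m_i for g''(x_i). With h_i = 2, 2, 2, 2 and divided differences Δ_i = -3/2, -11/2, 4, 1, the continuity of g' gives the tridiagonal system
  2·m_0 + 8·m_1 + 2·m_2 = 6(Δ_1 - Δ_0) = -24
  2·m_1 + 8·m_2 + 2·m_3 = 6(Δ_2 - Δ_1) = 57
  2·m_2 + 8·m_3 + 2·m_4 = 6(Δ_3 - Δ_2) = -18
Natural end conditions: m_0 = m_4 = 0.
Forward elimination and back-substitution give m_0 = 0, m_1 = -303/56, m_2 = 135/14, m_3 = -261/56, m_4 = 0.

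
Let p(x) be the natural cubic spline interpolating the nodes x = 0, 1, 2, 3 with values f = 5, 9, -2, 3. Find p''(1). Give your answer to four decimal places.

Put m_i = p'' at the i-th knot. Here h = (1, 1, 1) and Δ = (4, -11, 5), so the interior equations h_(i-1)·m_(i-1) + 2(h_(i-1)+h_i)·m_i + h_i·m_(i+1) = 6(Δ_i − Δ_(i-1)) read
  1·m_0 + 4·m_1 + 1·m_2 = 6(Δ_1 - Δ_0) = -90
  1·m_1 + 4·m_2 + 1·m_3 = 6(Δ_2 - Δ_1) = 96
Natural end conditions: m_0 = m_3 = 0.
Hence m_0 = 0, m_1 = -152/5, m_2 = 158/5, m_3 = 0.

-30.4000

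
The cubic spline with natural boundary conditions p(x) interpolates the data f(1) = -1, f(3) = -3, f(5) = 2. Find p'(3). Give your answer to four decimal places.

0.7500

With σ_i denoting the second derivative at x_i, h_i = 2, 2, and Δ_i = (y_(i+1) − y_i)/h_i = -1, 5/2:
  2·σ_0 + 8·σ_1 + 2·σ_2 = 6(Δ_1 - Δ_0) = 21
Natural end conditions: σ_0 = σ_2 = 0.
Solving the tridiagonal system: σ_0 = 0, σ_1 = 21/8, σ_2 = 0.
On [3, 5], p'(x) = b_1 + 2c_1·(x - 3) + 3d_1·(x - 3)² with b_1 = Δ_1 - h_1(2σ_1 + σ_2)/6 = 3/4, c_1 = σ_1/2 = 21/16, d_1 = (σ_2 - σ_1)/(6h_1) = -7/32. So p'(3) = 3/4.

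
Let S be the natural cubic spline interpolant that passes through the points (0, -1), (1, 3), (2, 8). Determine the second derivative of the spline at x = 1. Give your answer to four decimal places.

With σ_i denoting the second derivative at x_i, h_i = 1, 1, and Δ_i = (y_(i+1) − y_i)/h_i = 4, 5:
  1·σ_0 + 4·σ_1 + 1·σ_2 = 6(Δ_1 - Δ_0) = 6
Natural end conditions: σ_0 = σ_2 = 0.
Solving the tridiagonal system: σ_0 = 0, σ_1 = 3/2, σ_2 = 0.

1.5000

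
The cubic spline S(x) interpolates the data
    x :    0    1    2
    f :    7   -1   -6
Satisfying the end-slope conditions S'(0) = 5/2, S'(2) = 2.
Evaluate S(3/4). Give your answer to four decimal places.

1.8965

Let M_i = S''(x_i). Step sizes h_i = 1, 1; slopes of the chords Δ_i = (y_(i+1) - y_i)/h_i = -8, -5.
  1·M_0 + 4·M_1 + 1·M_2 = 6(Δ_1 - Δ_0) = 18
Clamped end conditions give two more equations: 2h_0·M_0 + h_0·M_1 = 6(Δ_0 - S'(0)) = -63 and h_1·M_1 + 2h_1·M_2 = 6(S'(2) - Δ_1) = 42.
Forward elimination and back-substitution give M_0 = -145/4, M_1 = 19/2, M_2 = 65/4.
On [0, 1], S(x) = 7 + 5/2·x - 145/8·x² + 61/8·x³.
With x = 3/4: S(3/4) = 971/512.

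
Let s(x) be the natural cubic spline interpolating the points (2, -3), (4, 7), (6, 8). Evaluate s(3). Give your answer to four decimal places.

Let σ_i = s''(x_i). Step sizes h_i = 2, 2; slopes of the chords Δ_i = (y_(i+1) - y_i)/h_i = 5, 1/2.
  2·σ_0 + 8·σ_1 + 2·σ_2 = 6(Δ_1 - Δ_0) = -27
Natural end conditions: σ_0 = σ_2 = 0.
Hence σ_0 = 0, σ_1 = -27/8, σ_2 = 0.
On [2, 4], s(x) = -3 + 49/8·(x - 2) + 0·(x - 2)² - 9/32·(x - 2)³.
With (x - 2) = 1: s(3) = 91/32.

2.8438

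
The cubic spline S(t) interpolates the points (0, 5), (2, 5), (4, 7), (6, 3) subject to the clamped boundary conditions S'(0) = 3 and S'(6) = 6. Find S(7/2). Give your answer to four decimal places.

7.4188

Let m_i = S''(x_i). Step sizes h_i = 2, 2, 2; slopes of the chords Δ_i = (y_(i+1) - y_i)/h_i = 0, 1, -2.
  2·m_0 + 8·m_1 + 2·m_2 = 6(Δ_1 - Δ_0) = 6
  2·m_1 + 8·m_2 + 2·m_3 = 6(Δ_2 - Δ_1) = -18
Clamped end conditions give two more equations: 2h_0·m_0 + h_0·m_1 = 6(Δ_0 - S'(0)) = -18 and h_2·m_2 + 2h_2·m_3 = 6(S'(6) - Δ_2) = 48.
Solving: m_0 = -33/5, m_1 = 21/5, m_2 = -36/5, m_3 = 78/5.
On [2, 4], S(t) = 5 + 3/5·(t - 2) + 21/10·(t - 2)² - 19/20·(t - 2)³.
With (t - 2) = 3/2: S(7/2) = 1187/160.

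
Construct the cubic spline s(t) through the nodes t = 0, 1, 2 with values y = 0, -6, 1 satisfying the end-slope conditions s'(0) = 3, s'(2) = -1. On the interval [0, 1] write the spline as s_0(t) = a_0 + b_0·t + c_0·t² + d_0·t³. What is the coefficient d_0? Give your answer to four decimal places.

15.2500

Let σ_i = s''(x_i). Step sizes h_i = 1, 1; slopes of the chords Δ_i = (y_(i+1) - y_i)/h_i = -6, 7.
  1·σ_0 + 4·σ_1 + 1·σ_2 = 6(Δ_1 - Δ_0) = 78
Clamped end conditions give two more equations: 2h_0·σ_0 + h_0·σ_1 = 6(Δ_0 - s'(0)) = -54 and h_1·σ_1 + 2h_1·σ_2 = 6(s'(2) - Δ_1) = -48.
Forward elimination and back-substitution give σ_0 = -97/2, σ_1 = 43, σ_2 = -91/2.
On [0, 1], with s_0(t) = a_0 + b_0·t + c_0·t² + d_0·t³: c_0 = σ_0/2 = -97/4, d_0 = (σ_1 - σ_0)/(6h_0) = 61/4, b_0 = Δ_0 - h_0(2σ_0 + σ_1)/6 = 3.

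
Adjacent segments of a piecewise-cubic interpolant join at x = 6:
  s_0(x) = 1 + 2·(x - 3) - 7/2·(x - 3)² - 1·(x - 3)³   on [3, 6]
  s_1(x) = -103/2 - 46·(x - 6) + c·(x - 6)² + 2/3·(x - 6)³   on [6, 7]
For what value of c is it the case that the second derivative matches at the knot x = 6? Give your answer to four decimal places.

s_0''(x) = -7 - 6·(x - 3), so s_0''(6) = -25. On the right, s_1''(6) = 2c, so c = -25/2.

-12.5000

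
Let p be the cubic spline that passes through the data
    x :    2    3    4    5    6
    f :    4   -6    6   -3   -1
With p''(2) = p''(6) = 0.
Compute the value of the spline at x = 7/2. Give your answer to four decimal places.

0.2879

Put σ_i = p'' at the i-th knot. Here h = (1, 1, 1, 1) and Δ = (-10, 12, -9, 2), so the interior equations h_(i-1)·σ_(i-1) + 2(h_(i-1)+h_i)·σ_i + h_i·σ_(i+1) = 6(Δ_i − Δ_(i-1)) read
  1·σ_0 + 4·σ_1 + 1·σ_2 = 6(Δ_1 - Δ_0) = 132
  1·σ_1 + 4·σ_2 + 1·σ_3 = 6(Δ_2 - Δ_1) = -126
  1·σ_2 + 4·σ_3 + 1·σ_4 = 6(Δ_3 - Δ_2) = 66
Natural end conditions: σ_0 = σ_4 = 0.
Solving the tridiagonal system: σ_0 = 0, σ_1 = 1275/28, σ_2 = -351/7, σ_3 = 813/28, σ_4 = 0.
On [3, 4], p(x) = -6 + 145/28·(x - 3) + 1275/56·(x - 3)² - 893/56·(x - 3)³.
With (x - 3) = 1/2: p(7/2) = 129/448.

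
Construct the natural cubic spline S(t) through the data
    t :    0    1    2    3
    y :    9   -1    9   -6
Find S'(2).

1

With M_i denoting the second derivative at x_i, h_i = 1, 1, 1, and Δ_i = (y_(i+1) − y_i)/h_i = -10, 10, -15:
  1·M_0 + 4·M_1 + 1·M_2 = 6(Δ_1 - Δ_0) = 120
  1·M_1 + 4·M_2 + 1·M_3 = 6(Δ_2 - Δ_1) = -150
Natural end conditions: M_0 = M_3 = 0.
Solving the tridiagonal system: M_0 = 0, M_1 = 42, M_2 = -48, M_3 = 0.
On [2, 3], S'(t) = b_2 + 2c_2·(t - 2) + 3d_2·(t - 2)² with b_2 = Δ_2 - h_2(2M_2 + M_3)/6 = 1, c_2 = M_2/2 = -24, d_2 = (M_3 - M_2)/(6h_2) = 8. So S'(2) = 1.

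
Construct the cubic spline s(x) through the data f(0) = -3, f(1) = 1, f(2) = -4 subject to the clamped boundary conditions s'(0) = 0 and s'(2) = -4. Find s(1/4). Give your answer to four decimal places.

Write m_i for s''(x_i). With h_i = 1, 1 and divided differences Δ_i = 4, -5, the continuity of s' gives the tridiagonal system
  1·m_0 + 4·m_1 + 1·m_2 = 6(Δ_1 - Δ_0) = -54
Clamped end conditions give two more equations: 2h_0·m_0 + h_0·m_1 = 6(Δ_0 - s'(0)) = 24 and h_1·m_1 + 2h_1·m_2 = 6(s'(2) - Δ_1) = 6.
Solving: m_0 = 47/2, m_1 = -23, m_2 = 29/2.
On [0, 1], s(x) = -3 + 0·x + 47/4·x² - 31/4·x³.
With x = 1/4: s(1/4) = -611/256.

-2.3867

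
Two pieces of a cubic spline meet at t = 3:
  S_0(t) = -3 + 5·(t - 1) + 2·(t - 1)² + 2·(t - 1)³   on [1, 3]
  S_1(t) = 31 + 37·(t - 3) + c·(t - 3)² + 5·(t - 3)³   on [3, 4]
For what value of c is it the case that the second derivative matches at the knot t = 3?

S_0''(t) = 4 + 12·(t - 1), so S_0''(3) = 28. On the right, S_1''(3) = 2c, so c = 14.

14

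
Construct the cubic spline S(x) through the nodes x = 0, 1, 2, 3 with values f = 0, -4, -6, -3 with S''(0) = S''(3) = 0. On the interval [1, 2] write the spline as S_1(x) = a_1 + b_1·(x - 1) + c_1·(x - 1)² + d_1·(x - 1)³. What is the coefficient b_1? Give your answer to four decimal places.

-3.6000

With σ_i denoting the second derivative at x_i, h_i = 1, 1, 1, and Δ_i = (y_(i+1) − y_i)/h_i = -4, -2, 3:
  1·σ_0 + 4·σ_1 + 1·σ_2 = 6(Δ_1 - Δ_0) = 12
  1·σ_1 + 4·σ_2 + 1·σ_3 = 6(Δ_2 - Δ_1) = 30
Natural end conditions: σ_0 = σ_3 = 0.
Forward elimination and back-substitution give σ_0 = 0, σ_1 = 6/5, σ_2 = 36/5, σ_3 = 0.
On [1, 2], with S_1(x) = a_1 + b_1·(x - 1) + c_1·(x - 1)² + d_1·(x - 1)³: c_1 = σ_1/2 = 3/5, d_1 = (σ_2 - σ_1)/(6h_1) = 1, b_1 = Δ_1 - h_1(2σ_1 + σ_2)/6 = -18/5.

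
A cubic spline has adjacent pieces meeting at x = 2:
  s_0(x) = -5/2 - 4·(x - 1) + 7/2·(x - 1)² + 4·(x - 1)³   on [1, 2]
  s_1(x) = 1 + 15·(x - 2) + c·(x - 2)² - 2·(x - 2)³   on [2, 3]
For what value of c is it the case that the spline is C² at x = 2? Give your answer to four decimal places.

s_0''(x) = 7 + 24·(x - 1), so s_0''(2) = 31. On the right, s_1''(2) = 2c, so c = 31/2.

15.5000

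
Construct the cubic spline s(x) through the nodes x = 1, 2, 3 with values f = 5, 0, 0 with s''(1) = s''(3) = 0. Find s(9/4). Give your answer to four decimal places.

-0.4102

Put σ_i = s'' at the i-th knot. Here h = (1, 1) and Δ = (-5, 0), so the interior equations h_(i-1)·σ_(i-1) + 2(h_(i-1)+h_i)·σ_i + h_i·σ_(i+1) = 6(Δ_i − Δ_(i-1)) read
  1·σ_0 + 4·σ_1 + 1·σ_2 = 6(Δ_1 - Δ_0) = 30
Natural end conditions: σ_0 = σ_2 = 0.
Hence σ_0 = 0, σ_1 = 15/2, σ_2 = 0.
On [2, 3], s(x) = 0 - 5/2·(x - 2) + 15/4·(x - 2)² - 5/4·(x - 2)³.
With (x - 2) = 1/4: s(9/4) = -105/256.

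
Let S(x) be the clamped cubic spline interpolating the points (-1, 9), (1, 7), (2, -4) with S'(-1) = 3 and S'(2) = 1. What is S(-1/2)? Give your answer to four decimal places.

10.6875

Put σ_i = S'' at the i-th knot. Here h = (2, 1) and Δ = (-1, -11), so the interior equations h_(i-1)·σ_(i-1) + 2(h_(i-1)+h_i)·σ_i + h_i·σ_(i+1) = 6(Δ_i − Δ_(i-1)) read
  2·σ_0 + 6·σ_1 + 1·σ_2 = 6(Δ_1 - Δ_0) = -60
Clamped end conditions give two more equations: 2h_0·σ_0 + h_0·σ_1 = 6(Δ_0 - S'(-1)) = -24 and h_1·σ_1 + 2h_1·σ_2 = 6(S'(2) - Δ_1) = 72.
Forward elimination and back-substitution give σ_0 = 10/3, σ_1 = -56/3, σ_2 = 136/3.
On [-1, 1], S(x) = 9 + 3·(x + 1) + 5/3·(x + 1)² - 11/6·(x + 1)³.
With (x + 1) = 1/2: S(-1/2) = 171/16.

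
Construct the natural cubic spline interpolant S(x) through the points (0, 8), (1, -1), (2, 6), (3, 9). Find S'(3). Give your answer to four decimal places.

Put σ_i = S'' at the i-th knot. Here h = (1, 1, 1) and Δ = (-9, 7, 3), so the interior equations h_(i-1)·σ_(i-1) + 2(h_(i-1)+h_i)·σ_i + h_i·σ_(i+1) = 6(Δ_i − Δ_(i-1)) read
  1·σ_0 + 4·σ_1 + 1·σ_2 = 6(Δ_1 - Δ_0) = 96
  1·σ_1 + 4·σ_2 + 1·σ_3 = 6(Δ_2 - Δ_1) = -24
Natural end conditions: σ_0 = σ_3 = 0.
Forward elimination and back-substitution give σ_0 = 0, σ_1 = 136/5, σ_2 = -64/5, σ_3 = 0.
On [2, 3], S'(x) = b_2 + 2c_2·(x - 2) + 3d_2·(x - 2)² with b_2 = Δ_2 - h_2(2σ_2 + σ_3)/6 = 109/15, c_2 = σ_2/2 = -32/5, d_2 = (σ_3 - σ_2)/(6h_2) = 32/15. So S'(3) = 13/15.

0.8667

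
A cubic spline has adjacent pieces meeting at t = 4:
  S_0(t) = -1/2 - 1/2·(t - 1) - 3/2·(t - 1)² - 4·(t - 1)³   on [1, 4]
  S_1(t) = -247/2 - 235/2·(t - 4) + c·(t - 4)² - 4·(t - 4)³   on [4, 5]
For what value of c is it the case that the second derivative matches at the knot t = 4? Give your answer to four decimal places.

-37.5000

S_0''(t) = -3 - 24·(t - 1), so S_0''(4) = -75. On the right, S_1''(4) = 2c, so c = -75/2.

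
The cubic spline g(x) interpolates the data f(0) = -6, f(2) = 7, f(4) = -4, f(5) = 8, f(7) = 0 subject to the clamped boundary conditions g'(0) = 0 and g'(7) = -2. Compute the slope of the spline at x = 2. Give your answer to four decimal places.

With m_i denoting the second derivative at x_i, h_i = 2, 2, 1, 2, and Δ_i = (y_(i+1) − y_i)/h_i = 13/2, -11/2, 12, -4:
  2·m_0 + 8·m_1 + 2·m_2 = 6(Δ_1 - Δ_0) = -72
  2·m_1 + 6·m_2 + 1·m_3 = 6(Δ_2 - Δ_1) = 105
  1·m_2 + 6·m_3 + 2·m_4 = 6(Δ_3 - Δ_2) = -96
Clamped end conditions give two more equations: 2h_0·m_0 + h_0·m_1 = 6(Δ_0 - g'(0)) = 39 and h_3·m_3 + 2h_3·m_4 = 6(g'(7) - Δ_3) = 12.
Solving: m_0 = 1246/61, m_1 = -2605/122, m_2 = 1768/61, m_3 = -1598/61, m_4 = 982/61.
On [2, 4], g'(x) = b_1 + 2c_1·(x - 2) + 3d_1·(x - 2)² with b_1 = Δ_1 - h_1(2m_1 + m_2)/6 = -113/122, c_1 = m_1/2 = -2605/244, d_1 = (m_2 - m_1)/(6h_1) = 2047/488. So g'(2) = -113/122.

-0.9262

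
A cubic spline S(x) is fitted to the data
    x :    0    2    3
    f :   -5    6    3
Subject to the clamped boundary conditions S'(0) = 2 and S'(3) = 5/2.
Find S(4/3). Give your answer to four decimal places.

Put M_i = S'' at the i-th knot. Here h = (2, 1) and Δ = (11/2, -3), so the interior equations h_(i-1)·M_(i-1) + 2(h_(i-1)+h_i)·M_i + h_i·M_(i+1) = 6(Δ_i − Δ_(i-1)) read
  2·M_0 + 6·M_1 + 1·M_2 = 6(Δ_1 - Δ_0) = -51
Clamped end conditions give two more equations: 2h_0·M_0 + h_0·M_1 = 6(Δ_0 - S'(0)) = 21 and h_1·M_1 + 2h_1·M_2 = 6(S'(3) - Δ_1) = 33.
Forward elimination and back-substitution give M_0 = 167/12, M_1 = -52/3, M_2 = 151/6.
On [0, 2], S(x) = -5 + 2·x + 167/24·x² - 125/48·x³.
With x = 4/3: S(4/3) = 313/81.

3.8642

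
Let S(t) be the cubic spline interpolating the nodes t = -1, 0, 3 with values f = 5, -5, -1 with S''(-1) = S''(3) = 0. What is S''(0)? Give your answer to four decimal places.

8.5000

Write M_i for S''(x_i). With h_i = 1, 3 and divided differences Δ_i = -10, 4/3, the continuity of S' gives the tridiagonal system
  1·M_0 + 8·M_1 + 3·M_2 = 6(Δ_1 - Δ_0) = 68
Natural end conditions: M_0 = M_2 = 0.
Hence M_0 = 0, M_1 = 17/2, M_2 = 0.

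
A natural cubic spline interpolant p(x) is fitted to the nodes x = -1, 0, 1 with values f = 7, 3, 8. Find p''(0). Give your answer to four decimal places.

Write m_i for p''(x_i). With h_i = 1, 1 and divided differences Δ_i = -4, 5, the continuity of p' gives the tridiagonal system
  1·m_0 + 4·m_1 + 1·m_2 = 6(Δ_1 - Δ_0) = 54
Natural end conditions: m_0 = m_2 = 0.
Forward elimination and back-substitution give m_0 = 0, m_1 = 27/2, m_2 = 0.

13.5000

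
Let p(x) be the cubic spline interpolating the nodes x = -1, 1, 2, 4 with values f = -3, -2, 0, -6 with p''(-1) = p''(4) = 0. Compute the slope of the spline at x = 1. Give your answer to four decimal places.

2.1000

With M_i denoting the second derivative at x_i, h_i = 2, 1, 2, and Δ_i = (y_(i+1) − y_i)/h_i = 1/2, 2, -3:
  2·M_0 + 6·M_1 + 1·M_2 = 6(Δ_1 - Δ_0) = 9
  1·M_1 + 6·M_2 + 2·M_3 = 6(Δ_2 - Δ_1) = -30
Natural end conditions: M_0 = M_3 = 0.
Solving the tridiagonal system: M_0 = 0, M_1 = 12/5, M_2 = -27/5, M_3 = 0.
On [1, 2], p'(x) = b_1 + 2c_1·(x - 1) + 3d_1·(x - 1)² with b_1 = Δ_1 - h_1(2M_1 + M_2)/6 = 21/10, c_1 = M_1/2 = 6/5, d_1 = (M_2 - M_1)/(6h_1) = -13/10. So p'(1) = 21/10.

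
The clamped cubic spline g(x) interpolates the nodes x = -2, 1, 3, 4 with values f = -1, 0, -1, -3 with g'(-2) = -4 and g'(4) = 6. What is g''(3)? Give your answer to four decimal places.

-5.7193

With m_i denoting the second derivative at x_i, h_i = 3, 2, 1, and Δ_i = (y_(i+1) − y_i)/h_i = 1/3, -1/2, -2:
  3·m_0 + 10·m_1 + 2·m_2 = 6(Δ_1 - Δ_0) = -5
  2·m_1 + 6·m_2 + 1·m_3 = 6(Δ_2 - Δ_1) = -9
Clamped end conditions give two more equations: 2h_0·m_0 + h_0·m_1 = 6(Δ_0 - g'(-2)) = 26 and h_2·m_2 + 2h_2·m_3 = 6(g'(4) - Δ_2) = 48.
Solving: m_0 = 269/57, m_1 = -44/57, m_2 = -326/57, m_3 = 1531/57.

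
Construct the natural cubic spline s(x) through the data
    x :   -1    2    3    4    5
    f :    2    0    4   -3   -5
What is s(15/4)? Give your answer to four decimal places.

Let m_i = s''(x_i). Step sizes h_i = 3, 1, 1, 1; slopes of the chords Δ_i = (y_(i+1) - y_i)/h_i = -2/3, 4, -7, -2.
  3·m_0 + 8·m_1 + 1·m_2 = 6(Δ_1 - Δ_0) = 28
  1·m_1 + 4·m_2 + 1·m_3 = 6(Δ_2 - Δ_1) = -66
  1·m_2 + 4·m_3 + 1·m_4 = 6(Δ_3 - Δ_2) = 30
Natural end conditions: m_0 = m_4 = 0.
Solving the tridiagonal system: m_0 = 0, m_1 = 357/58, m_2 = -616/29, m_3 = 743/58, m_4 = 0.
On [3, 4], s(x) = 4 - 715/348·(x - 3) - 308/29·(x - 3)² + 1975/348·(x - 3)³.
With (x - 3) = 3/4: s(15/4) = -8321/7424.

-1.1208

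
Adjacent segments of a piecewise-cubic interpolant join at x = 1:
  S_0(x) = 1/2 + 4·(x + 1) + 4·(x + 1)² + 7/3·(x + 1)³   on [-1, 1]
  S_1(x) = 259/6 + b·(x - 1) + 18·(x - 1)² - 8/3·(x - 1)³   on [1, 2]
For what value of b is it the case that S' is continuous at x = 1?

48

S_0'(x) = 4 + 8·(x + 1) + 7·(x + 1)², so S_0'(1) = 48. On the right, S_1'(1) = b, so b = 48.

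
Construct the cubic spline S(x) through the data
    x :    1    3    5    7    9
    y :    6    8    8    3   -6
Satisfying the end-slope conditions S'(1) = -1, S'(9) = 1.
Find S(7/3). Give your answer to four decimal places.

Write σ_i for S''(x_i). With h_i = 2, 2, 2, 2 and divided differences Δ_i = 1, 0, -5/2, -9/2, the continuity of S' gives the tridiagonal system
  2·σ_0 + 8·σ_1 + 2·σ_2 = 6(Δ_1 - Δ_0) = -6
  2·σ_1 + 8·σ_2 + 2·σ_3 = 6(Δ_2 - Δ_1) = -15
  2·σ_2 + 8·σ_3 + 2·σ_4 = 6(Δ_3 - Δ_2) = -12
Clamped end conditions give two more equations: 2h_0·σ_0 + h_0·σ_1 = 6(Δ_0 - S'(1)) = 12 and h_3·σ_3 + 2h_3·σ_4 = 6(S'(9) - Δ_3) = 33.
Forward elimination and back-substitution give σ_0 = 53/14, σ_1 = -11/7, σ_2 = -1/2, σ_3 = -55/14, σ_4 = 143/14.
On [1, 3], S(x) = 6 - 1·(x - 1) + 53/28·(x - 1)² - 25/56·(x - 1)³.
With (x - 1) = 4/3: S(7/3) = 1318/189.

6.9735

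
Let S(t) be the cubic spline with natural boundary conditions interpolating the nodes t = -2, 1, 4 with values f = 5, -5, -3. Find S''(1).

2

Put m_i = S'' at the i-th knot. Here h = (3, 3) and Δ = (-10/3, 2/3), so the interior equations h_(i-1)·m_(i-1) + 2(h_(i-1)+h_i)·m_i + h_i·m_(i+1) = 6(Δ_i − Δ_(i-1)) read
  3·m_0 + 12·m_1 + 3·m_2 = 6(Δ_1 - Δ_0) = 24
Natural end conditions: m_0 = m_2 = 0.
Hence m_0 = 0, m_1 = 2, m_2 = 0.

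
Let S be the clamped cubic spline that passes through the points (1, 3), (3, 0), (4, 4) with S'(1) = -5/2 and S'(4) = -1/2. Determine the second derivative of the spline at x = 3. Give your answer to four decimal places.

9.6667

Write M_i for S''(x_i). With h_i = 2, 1 and divided differences Δ_i = -3/2, 4, the continuity of S' gives the tridiagonal system
  2·M_0 + 6·M_1 + 1·M_2 = 6(Δ_1 - Δ_0) = 33
Clamped end conditions give two more equations: 2h_0·M_0 + h_0·M_1 = 6(Δ_0 - S'(1)) = 6 and h_1·M_1 + 2h_1·M_2 = 6(S'(4) - Δ_1) = -27.
Hence M_0 = -10/3, M_1 = 29/3, M_2 = -55/3.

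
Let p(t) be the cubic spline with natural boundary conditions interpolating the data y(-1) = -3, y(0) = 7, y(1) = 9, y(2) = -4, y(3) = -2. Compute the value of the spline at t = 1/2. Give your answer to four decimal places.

10.0960

With M_i denoting the second derivative at x_i, h_i = 1, 1, 1, 1, and Δ_i = (y_(i+1) − y_i)/h_i = 10, 2, -13, 2:
  1·M_0 + 4·M_1 + 1·M_2 = 6(Δ_1 - Δ_0) = -48
  1·M_1 + 4·M_2 + 1·M_3 = 6(Δ_2 - Δ_1) = -90
  1·M_2 + 4·M_3 + 1·M_4 = 6(Δ_3 - Δ_2) = 90
Natural end conditions: M_0 = M_4 = 0.
Forward elimination and back-substitution give M_0 = 0, M_1 = -135/28, M_2 = -201/7, M_3 = 831/28, M_4 = 0.
On [0, 1], p(t) = 7 + 235/28·t - 135/56·t² - 223/56·t³.
With t = 1/2: p(1/2) = 4523/448.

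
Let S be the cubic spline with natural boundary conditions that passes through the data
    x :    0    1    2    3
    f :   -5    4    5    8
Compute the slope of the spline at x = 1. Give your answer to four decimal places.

4.4667

With m_i denoting the second derivative at x_i, h_i = 1, 1, 1, and Δ_i = (y_(i+1) − y_i)/h_i = 9, 1, 3:
  1·m_0 + 4·m_1 + 1·m_2 = 6(Δ_1 - Δ_0) = -48
  1·m_1 + 4·m_2 + 1·m_3 = 6(Δ_2 - Δ_1) = 12
Natural end conditions: m_0 = m_3 = 0.
Forward elimination and back-substitution give m_0 = 0, m_1 = -68/5, m_2 = 32/5, m_3 = 0.
On [1, 2], S'(x) = b_1 + 2c_1·(x - 1) + 3d_1·(x - 1)² with b_1 = Δ_1 - h_1(2m_1 + m_2)/6 = 67/15, c_1 = m_1/2 = -34/5, d_1 = (m_2 - m_1)/(6h_1) = 10/3. So S'(1) = 67/15.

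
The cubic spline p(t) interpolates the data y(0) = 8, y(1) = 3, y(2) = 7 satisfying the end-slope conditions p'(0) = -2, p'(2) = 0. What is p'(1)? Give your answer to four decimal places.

-0.2500

Let M_i = p''(x_i). Step sizes h_i = 1, 1; slopes of the chords Δ_i = (y_(i+1) - y_i)/h_i = -5, 4.
  1·M_0 + 4·M_1 + 1·M_2 = 6(Δ_1 - Δ_0) = 54
Clamped end conditions give two more equations: 2h_0·M_0 + h_0·M_1 = 6(Δ_0 - p'(0)) = -18 and h_1·M_1 + 2h_1·M_2 = 6(p'(2) - Δ_1) = -24.
Solving: M_0 = -43/2, M_1 = 25, M_2 = -49/2.
On [1, 2], p'(t) = b_1 + 2c_1·(t - 1) + 3d_1·(t - 1)² with b_1 = Δ_1 - h_1(2M_1 + M_2)/6 = -1/4, c_1 = M_1/2 = 25/2, d_1 = (M_2 - M_1)/(6h_1) = -33/4. So p'(1) = -1/4.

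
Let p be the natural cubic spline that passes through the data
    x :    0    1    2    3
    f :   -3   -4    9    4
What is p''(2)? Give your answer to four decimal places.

-34.4000

Let M_i = p''(x_i). Step sizes h_i = 1, 1, 1; slopes of the chords Δ_i = (y_(i+1) - y_i)/h_i = -1, 13, -5.
  1·M_0 + 4·M_1 + 1·M_2 = 6(Δ_1 - Δ_0) = 84
  1·M_1 + 4·M_2 + 1·M_3 = 6(Δ_2 - Δ_1) = -108
Natural end conditions: M_0 = M_3 = 0.
Hence M_0 = 0, M_1 = 148/5, M_2 = -172/5, M_3 = 0.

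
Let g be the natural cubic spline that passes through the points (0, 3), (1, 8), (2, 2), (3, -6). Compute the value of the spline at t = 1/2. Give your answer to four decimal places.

Write M_i for g''(x_i). With h_i = 1, 1, 1 and divided differences Δ_i = 5, -6, -8, the continuity of g' gives the tridiagonal system
  1·M_0 + 4·M_1 + 1·M_2 = 6(Δ_1 - Δ_0) = -66
  1·M_1 + 4·M_2 + 1·M_3 = 6(Δ_2 - Δ_1) = -12
Natural end conditions: M_0 = M_3 = 0.
Forward elimination and back-substitution give M_0 = 0, M_1 = -84/5, M_2 = 6/5, M_3 = 0.
On [0, 1], g(t) = 3 + 39/5·t + 0·t² - 14/5·t³.
With t = 1/2: g(1/2) = 131/20.

6.5500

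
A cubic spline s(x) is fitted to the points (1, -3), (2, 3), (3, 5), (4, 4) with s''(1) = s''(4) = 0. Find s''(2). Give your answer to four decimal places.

-5.2000

Write σ_i for s''(x_i). With h_i = 1, 1, 1 and divided differences Δ_i = 6, 2, -1, the continuity of s' gives the tridiagonal system
  1·σ_0 + 4·σ_1 + 1·σ_2 = 6(Δ_1 - Δ_0) = -24
  1·σ_1 + 4·σ_2 + 1·σ_3 = 6(Δ_2 - Δ_1) = -18
Natural end conditions: σ_0 = σ_3 = 0.
Solving the tridiagonal system: σ_0 = 0, σ_1 = -26/5, σ_2 = -16/5, σ_3 = 0.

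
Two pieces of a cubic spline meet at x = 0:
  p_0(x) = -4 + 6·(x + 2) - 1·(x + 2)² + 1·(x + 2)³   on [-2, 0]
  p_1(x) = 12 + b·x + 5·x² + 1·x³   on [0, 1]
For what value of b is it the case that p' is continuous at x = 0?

14

p_0'(x) = 6 - 2·(x + 2) + 3·(x + 2)², so p_0'(0) = 14. On the right, p_1'(0) = b, so b = 14.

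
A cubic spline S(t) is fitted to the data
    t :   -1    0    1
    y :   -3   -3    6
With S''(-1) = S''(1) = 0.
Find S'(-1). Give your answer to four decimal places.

-2.2500

With m_i denoting the second derivative at x_i, h_i = 1, 1, and Δ_i = (y_(i+1) − y_i)/h_i = 0, 9:
  1·m_0 + 4·m_1 + 1·m_2 = 6(Δ_1 - Δ_0) = 54
Natural end conditions: m_0 = m_2 = 0.
Solving the tridiagonal system: m_0 = 0, m_1 = 27/2, m_2 = 0.
On [-1, 0], S'(t) = b_0 + 2c_0·(t + 1) + 3d_0·(t + 1)² with b_0 = Δ_0 - h_0(2m_0 + m_1)/6 = -9/4, c_0 = m_0/2 = 0, d_0 = (m_1 - m_0)/(6h_0) = 9/4. So S'(-1) = -9/4.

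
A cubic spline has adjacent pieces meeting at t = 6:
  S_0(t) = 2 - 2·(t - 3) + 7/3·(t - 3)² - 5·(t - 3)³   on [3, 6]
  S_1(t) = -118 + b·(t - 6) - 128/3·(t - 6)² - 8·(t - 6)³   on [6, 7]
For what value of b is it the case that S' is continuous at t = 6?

-123

S_0'(t) = -2 + 14/3·(t - 3) - 15·(t - 3)², so S_0'(6) = -123. On the right, S_1'(6) = b, so b = -123.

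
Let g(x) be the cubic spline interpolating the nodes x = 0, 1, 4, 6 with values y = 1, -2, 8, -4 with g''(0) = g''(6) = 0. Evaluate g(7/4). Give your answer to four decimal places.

-0.5161

Write M_i for g''(x_i). With h_i = 1, 3, 2 and divided differences Δ_i = -3, 10/3, -6, the continuity of g' gives the tridiagonal system
  1·M_0 + 8·M_1 + 3·M_2 = 6(Δ_1 - Δ_0) = 38
  3·M_1 + 10·M_2 + 2·M_3 = 6(Δ_2 - Δ_1) = -56
Natural end conditions: M_0 = M_3 = 0.
Forward elimination and back-substitution give M_0 = 0, M_1 = 548/71, M_2 = -562/71, M_3 = 0.
On [1, 4], g(x) = -2 - 91/213·(x - 1) + 274/71·(x - 1)² - 185/213·(x - 1)³.
With (x - 1) = 3/4: g(7/4) = -2345/4544.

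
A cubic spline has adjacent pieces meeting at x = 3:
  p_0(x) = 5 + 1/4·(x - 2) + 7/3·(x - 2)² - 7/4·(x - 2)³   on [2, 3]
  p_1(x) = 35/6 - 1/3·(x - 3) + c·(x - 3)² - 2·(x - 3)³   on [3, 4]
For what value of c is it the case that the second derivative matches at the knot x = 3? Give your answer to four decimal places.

-2.9167

p_0''(x) = 14/3 - 21/2·(x - 2), so p_0''(3) = -35/6. On the right, p_1''(3) = 2c, so c = -35/12.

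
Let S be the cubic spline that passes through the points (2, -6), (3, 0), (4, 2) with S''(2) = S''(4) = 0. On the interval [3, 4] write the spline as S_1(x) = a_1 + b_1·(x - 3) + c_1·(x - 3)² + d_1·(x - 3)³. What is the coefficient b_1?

4

Let σ_i = S''(x_i). Step sizes h_i = 1, 1; slopes of the chords Δ_i = (y_(i+1) - y_i)/h_i = 6, 2.
  1·σ_0 + 4·σ_1 + 1·σ_2 = 6(Δ_1 - Δ_0) = -24
Natural end conditions: σ_0 = σ_2 = 0.
Solving the tridiagonal system: σ_0 = 0, σ_1 = -6, σ_2 = 0.
On [3, 4], with S_1(x) = a_1 + b_1·(x - 3) + c_1·(x - 3)² + d_1·(x - 3)³: c_1 = σ_1/2 = -3, d_1 = (σ_2 - σ_1)/(6h_1) = 1, b_1 = Δ_1 - h_1(2σ_1 + σ_2)/6 = 4.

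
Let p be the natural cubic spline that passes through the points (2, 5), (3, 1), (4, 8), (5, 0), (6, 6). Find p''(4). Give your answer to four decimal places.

-36.4286

Write σ_i for p''(x_i). With h_i = 1, 1, 1, 1 and divided differences Δ_i = -4, 7, -8, 6, the continuity of p' gives the tridiagonal system
  1·σ_0 + 4·σ_1 + 1·σ_2 = 6(Δ_1 - Δ_0) = 66
  1·σ_1 + 4·σ_2 + 1·σ_3 = 6(Δ_2 - Δ_1) = -90
  1·σ_2 + 4·σ_3 + 1·σ_4 = 6(Δ_3 - Δ_2) = 84
Natural end conditions: σ_0 = σ_4 = 0.
Forward elimination and back-substitution give σ_0 = 0, σ_1 = 717/28, σ_2 = -255/7, σ_3 = 843/28, σ_4 = 0.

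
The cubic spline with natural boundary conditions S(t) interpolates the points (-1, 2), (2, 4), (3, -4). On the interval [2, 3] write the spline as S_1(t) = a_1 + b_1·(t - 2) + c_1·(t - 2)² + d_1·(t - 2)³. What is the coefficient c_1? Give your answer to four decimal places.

-3.2500

Write σ_i for S''(x_i). With h_i = 3, 1 and divided differences Δ_i = 2/3, -8, the continuity of S' gives the tridiagonal system
  3·σ_0 + 8·σ_1 + 1·σ_2 = 6(Δ_1 - Δ_0) = -52
Natural end conditions: σ_0 = σ_2 = 0.
Solving: σ_0 = 0, σ_1 = -13/2, σ_2 = 0.
On [2, 3], with S_1(t) = a_1 + b_1·(t - 2) + c_1·(t - 2)² + d_1·(t - 2)³: c_1 = σ_1/2 = -13/4, d_1 = (σ_2 - σ_1)/(6h_1) = 13/12, b_1 = Δ_1 - h_1(2σ_1 + σ_2)/6 = -35/6.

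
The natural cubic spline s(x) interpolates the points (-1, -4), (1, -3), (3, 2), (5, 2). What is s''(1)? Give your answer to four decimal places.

2.1000

Let M_i = s''(x_i). Step sizes h_i = 2, 2, 2; slopes of the chords Δ_i = (y_(i+1) - y_i)/h_i = 1/2, 5/2, 0.
  2·M_0 + 8·M_1 + 2·M_2 = 6(Δ_1 - Δ_0) = 12
  2·M_1 + 8·M_2 + 2·M_3 = 6(Δ_2 - Δ_1) = -15
Natural end conditions: M_0 = M_3 = 0.
Forward elimination and back-substitution give M_0 = 0, M_1 = 21/10, M_2 = -12/5, M_3 = 0.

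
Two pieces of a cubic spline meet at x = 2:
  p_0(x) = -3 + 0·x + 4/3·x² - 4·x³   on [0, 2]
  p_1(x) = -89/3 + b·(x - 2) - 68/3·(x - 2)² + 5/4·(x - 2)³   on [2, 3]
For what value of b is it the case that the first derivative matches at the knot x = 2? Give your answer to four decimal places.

p_0'(x) = 0 + 8/3·x - 12·x², so p_0'(2) = -128/3. On the right, p_1'(2) = b, so b = -128/3.

-42.6667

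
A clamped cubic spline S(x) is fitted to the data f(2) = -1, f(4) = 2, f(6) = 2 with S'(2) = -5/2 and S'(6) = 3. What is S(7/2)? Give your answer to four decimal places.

1.0156

Write m_i for S''(x_i). With h_i = 2, 2 and divided differences Δ_i = 3/2, 0, the continuity of S' gives the tridiagonal system
  2·m_0 + 8·m_1 + 2·m_2 = 6(Δ_1 - Δ_0) = -9
Clamped end conditions give two more equations: 2h_0·m_0 + h_0·m_1 = 6(Δ_0 - S'(2)) = 24 and h_1·m_1 + 2h_1·m_2 = 6(S'(6) - Δ_1) = 18.
Forward elimination and back-substitution give m_0 = 17/2, m_1 = -5, m_2 = 7.
On [2, 4], S(x) = -1 - 5/2·(x - 2) + 17/4·(x - 2)² - 9/8·(x - 2)³.
With (x - 2) = 3/2: S(7/2) = 65/64.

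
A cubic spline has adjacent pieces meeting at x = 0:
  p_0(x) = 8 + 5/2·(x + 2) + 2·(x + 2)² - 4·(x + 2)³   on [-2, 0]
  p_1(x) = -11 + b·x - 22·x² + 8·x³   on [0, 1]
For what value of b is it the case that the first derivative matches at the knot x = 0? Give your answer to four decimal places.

p_0'(x) = 5/2 + 4·(x + 2) - 12·(x + 2)², so p_0'(0) = -75/2. On the right, p_1'(0) = b, so b = -75/2.

-37.5000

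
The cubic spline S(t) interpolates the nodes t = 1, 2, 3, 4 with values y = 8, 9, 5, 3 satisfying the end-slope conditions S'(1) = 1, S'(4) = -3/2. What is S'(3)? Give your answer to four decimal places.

Put m_i = S'' at the i-th knot. Here h = (1, 1, 1) and Δ = (1, -4, -2), so the interior equations h_(i-1)·m_(i-1) + 2(h_(i-1)+h_i)·m_i + h_i·m_(i+1) = 6(Δ_i − Δ_(i-1)) read
  1·m_0 + 4·m_1 + 1·m_2 = 6(Δ_1 - Δ_0) = -30
  1·m_1 + 4·m_2 + 1·m_3 = 6(Δ_2 - Δ_1) = 12
Clamped end conditions give two more equations: 2h_0·m_0 + h_0·m_1 = 6(Δ_0 - S'(1)) = 0 and h_2·m_2 + 2h_2·m_3 = 6(S'(4) - Δ_2) = 3.
Solving the tridiagonal system: m_0 = 77/15, m_1 = -154/15, m_2 = 89/15, m_3 = -22/15.
On [3, 4], S'(t) = b_2 + 2c_2·(t - 3) + 3d_2·(t - 3)² with b_2 = Δ_2 - h_2(2m_2 + m_3)/6 = -56/15, c_2 = m_2/2 = 89/30, d_2 = (m_3 - m_2)/(6h_2) = -37/30. So S'(3) = -56/15.

-3.7333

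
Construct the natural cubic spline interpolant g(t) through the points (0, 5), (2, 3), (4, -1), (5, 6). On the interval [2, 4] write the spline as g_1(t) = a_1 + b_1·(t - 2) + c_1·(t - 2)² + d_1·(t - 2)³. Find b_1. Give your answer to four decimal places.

Put m_i = g'' at the i-th knot. Here h = (2, 2, 1) and Δ = (-1, -2, 7), so the interior equations h_(i-1)·m_(i-1) + 2(h_(i-1)+h_i)·m_i + h_i·m_(i+1) = 6(Δ_i − Δ_(i-1)) read
  2·m_0 + 8·m_1 + 2·m_2 = 6(Δ_1 - Δ_0) = -6
  2·m_1 + 6·m_2 + 1·m_3 = 6(Δ_2 - Δ_1) = 54
Natural end conditions: m_0 = m_3 = 0.
Solving: m_0 = 0, m_1 = -36/11, m_2 = 111/11, m_3 = 0.
On [2, 4], with g_1(t) = a_1 + b_1·(t - 2) + c_1·(t - 2)² + d_1·(t - 2)³: c_1 = m_1/2 = -18/11, d_1 = (m_2 - m_1)/(6h_1) = 49/44, b_1 = Δ_1 - h_1(2m_1 + m_2)/6 = -35/11.

-3.1818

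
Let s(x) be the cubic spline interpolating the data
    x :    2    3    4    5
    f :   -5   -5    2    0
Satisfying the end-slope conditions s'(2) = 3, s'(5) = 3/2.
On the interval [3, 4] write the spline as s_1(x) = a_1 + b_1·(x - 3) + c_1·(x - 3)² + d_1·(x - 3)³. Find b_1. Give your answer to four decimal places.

3.9000

Put M_i = s'' at the i-th knot. Here h = (1, 1, 1) and Δ = (0, 7, -2), so the interior equations h_(i-1)·M_(i-1) + 2(h_(i-1)+h_i)·M_i + h_i·M_(i+1) = 6(Δ_i − Δ_(i-1)) read
  1·M_0 + 4·M_1 + 1·M_2 = 6(Δ_1 - Δ_0) = 42
  1·M_1 + 4·M_2 + 1·M_3 = 6(Δ_2 - Δ_1) = -54
Clamped end conditions give two more equations: 2h_0·M_0 + h_0·M_1 = 6(Δ_0 - s'(2)) = -18 and h_2·M_2 + 2h_2·M_3 = 6(s'(5) - Δ_2) = 21.
Solving the tridiagonal system: M_0 = -99/5, M_1 = 108/5, M_2 = -123/5, M_3 = 114/5.
On [3, 4], with s_1(x) = a_1 + b_1·(x - 3) + c_1·(x - 3)² + d_1·(x - 3)³: c_1 = M_1/2 = 54/5, d_1 = (M_2 - M_1)/(6h_1) = -77/10, b_1 = Δ_1 - h_1(2M_1 + M_2)/6 = 39/10.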